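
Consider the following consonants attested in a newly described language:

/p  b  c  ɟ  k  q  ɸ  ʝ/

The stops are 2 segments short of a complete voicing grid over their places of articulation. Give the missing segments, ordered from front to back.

Voiceless: /p/ (bilabial), /c/ (palatal), /k/ (velar), /q/ (uvular).
Voiced: /b/ (bilabial), /ɟ/ (palatal).
Gaps, from front to back: velar lacks voiced (/ɡ/); uvular lacks voiced (/ɢ/).

/ɡ/, /ɢ/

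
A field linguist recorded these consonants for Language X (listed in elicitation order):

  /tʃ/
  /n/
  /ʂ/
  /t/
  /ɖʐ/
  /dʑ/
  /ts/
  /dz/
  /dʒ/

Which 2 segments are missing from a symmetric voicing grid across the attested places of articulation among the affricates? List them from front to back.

/ʈʂ/, /tɕ/

alveolar: voiceless /ts/, voiced /dz/.
postalveolar: voiceless /tʃ/, voiced /dʒ/.
retroflex: voiceless —, voiced /ɖʐ/.
alveolo-palatal: voiceless —, voiced /dʑ/.
Gaps, from front to back: retroflex lacks voiceless (/ʈʂ/); alveolo-palatal lacks voiceless (/tɕ/).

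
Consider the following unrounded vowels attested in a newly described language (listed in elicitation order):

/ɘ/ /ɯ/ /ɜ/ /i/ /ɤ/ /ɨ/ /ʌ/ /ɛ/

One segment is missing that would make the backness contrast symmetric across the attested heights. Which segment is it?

Front: /i/ (high), /ɛ/ (low-mid).
Central: /ɨ/ (high), /ɘ/ (high-mid), /ɜ/ (low-mid).
Back: /ɯ/ (high), /ɤ/ (high-mid), /ʌ/ (low-mid).
The high-mid row has no front member, so the gap is the high-mid front unrounded vowel /e/.

/e/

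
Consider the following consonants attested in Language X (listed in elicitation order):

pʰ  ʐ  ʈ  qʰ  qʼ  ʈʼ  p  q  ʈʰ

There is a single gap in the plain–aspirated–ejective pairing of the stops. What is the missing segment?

/pʼ/

Plain: /p/ (bilabial), /ʈ/ (retroflex), /q/ (uvular).
Aspirated: /pʰ/ (bilabial), /ʈʰ/ (retroflex), /qʰ/ (uvular).
Ejective: /ʈʼ/ (retroflex), /qʼ/ (uvular).
The bilabial row has no ejective member, so the gap is the ejective bilabial stop /pʼ/.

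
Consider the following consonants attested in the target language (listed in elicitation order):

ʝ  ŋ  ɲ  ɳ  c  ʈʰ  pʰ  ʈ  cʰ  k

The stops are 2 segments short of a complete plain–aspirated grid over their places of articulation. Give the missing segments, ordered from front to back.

/p/, /kʰ/

Plain: /ʈ/ (retroflex), /c/ (palatal), /k/ (velar).
Aspirated: /pʰ/ (bilabial), /ʈʰ/ (retroflex), /cʰ/ (palatal).
Gaps, from front to back: bilabial lacks plain (/p/); velar lacks aspirated (/kʰ/).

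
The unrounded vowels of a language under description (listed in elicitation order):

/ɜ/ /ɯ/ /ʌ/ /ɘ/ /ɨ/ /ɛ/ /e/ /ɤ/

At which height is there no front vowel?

high: front —, central /ɨ/, back /ɯ/.
high-mid: front /e/, central /ɘ/, back /ɤ/.
low-mid: front /ɛ/, central /ɜ/, back /ʌ/.
Every height has a front member except high, where /i/ would be expected.

high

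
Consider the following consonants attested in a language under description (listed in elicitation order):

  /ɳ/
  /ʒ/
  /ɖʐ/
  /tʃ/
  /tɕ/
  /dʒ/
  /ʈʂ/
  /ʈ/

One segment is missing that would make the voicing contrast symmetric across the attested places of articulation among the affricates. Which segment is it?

/dʑ/

postalveolar: voiceless /tʃ/, voiced /dʒ/.
retroflex: voiceless /ʈʂ/, voiced /ɖʐ/.
alveolo-palatal: voiceless /tɕ/, voiced —.
The alveolo-palatal row has no voiced member, so the gap is the voiced alveolo-palatal affricate /dʑ/.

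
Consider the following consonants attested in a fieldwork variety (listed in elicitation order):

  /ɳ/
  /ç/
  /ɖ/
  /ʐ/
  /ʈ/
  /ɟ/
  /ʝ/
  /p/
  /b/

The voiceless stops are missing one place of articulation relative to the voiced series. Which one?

palatal

place of articulation  voiceless  voiced  
bilabial          p         b       
retroflex         ʈ         ɖ       
palatal           —         ɟ       
Every place of articulation has a voiceless member except palatal, where /c/ would be expected.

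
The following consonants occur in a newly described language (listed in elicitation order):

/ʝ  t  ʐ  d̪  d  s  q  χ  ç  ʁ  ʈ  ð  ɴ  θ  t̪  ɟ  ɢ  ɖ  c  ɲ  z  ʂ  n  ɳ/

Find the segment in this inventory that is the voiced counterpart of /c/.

/ɟ/

/c/ is a voiceless palatal stop.
The voiced counterpart is a voiced palatal stop — in this inventory, /ɟ/.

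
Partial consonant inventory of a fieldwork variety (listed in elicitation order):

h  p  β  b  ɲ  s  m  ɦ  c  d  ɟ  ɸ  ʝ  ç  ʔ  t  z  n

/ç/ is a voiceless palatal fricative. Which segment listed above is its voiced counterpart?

/ʝ/

The voiced counterpart is a voiced palatal fricative — in this inventory, /ʝ/.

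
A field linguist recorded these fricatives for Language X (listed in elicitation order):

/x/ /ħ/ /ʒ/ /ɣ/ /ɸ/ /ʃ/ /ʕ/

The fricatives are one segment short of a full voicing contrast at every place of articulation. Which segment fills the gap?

bilabial: voiceless /ɸ/, voiced —.
postalveolar: voiceless /ʃ/, voiced /ʒ/.
velar: voiceless /x/, voiced /ɣ/.
pharyngeal: voiceless /ħ/, voiced /ʕ/.
The bilabial row has no voiced member, so the gap is the voiced bilabial fricative /β/.

/β/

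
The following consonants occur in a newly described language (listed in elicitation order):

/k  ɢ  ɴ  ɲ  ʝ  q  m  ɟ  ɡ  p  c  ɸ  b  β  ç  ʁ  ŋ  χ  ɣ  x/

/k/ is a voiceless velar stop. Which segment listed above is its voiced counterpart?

/ɡ/

The voiced counterpart is a voiced velar stop — in this inventory, /ɡ/.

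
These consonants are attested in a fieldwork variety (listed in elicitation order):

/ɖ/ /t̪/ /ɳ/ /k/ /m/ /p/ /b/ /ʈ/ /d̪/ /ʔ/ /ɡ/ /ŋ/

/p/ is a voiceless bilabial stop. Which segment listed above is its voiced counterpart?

/b/

The voiced counterpart is a voiced bilabial stop — in this inventory, /b/.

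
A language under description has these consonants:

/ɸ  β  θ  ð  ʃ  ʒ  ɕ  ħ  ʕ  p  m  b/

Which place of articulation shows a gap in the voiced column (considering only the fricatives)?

bilabial: voiceless /ɸ/, voiced /β/.
dental: voiceless /θ/, voiced /ð/.
postalveolar: voiceless /ʃ/, voiced /ʒ/.
alveolo-palatal: voiceless /ɕ/, voiced —.
pharyngeal: voiceless /ħ/, voiced /ʕ/.
Every place of articulation has a voiced member except alveolo-palatal, where /ʑ/ would be expected.

alveolo-palatal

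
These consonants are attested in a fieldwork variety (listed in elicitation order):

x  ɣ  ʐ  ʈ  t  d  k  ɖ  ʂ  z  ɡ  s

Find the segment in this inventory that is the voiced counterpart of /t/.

/d/

/t/ is a voiceless alveolar stop.
The voiced counterpart is a voiced alveolar stop — in this inventory, /d/.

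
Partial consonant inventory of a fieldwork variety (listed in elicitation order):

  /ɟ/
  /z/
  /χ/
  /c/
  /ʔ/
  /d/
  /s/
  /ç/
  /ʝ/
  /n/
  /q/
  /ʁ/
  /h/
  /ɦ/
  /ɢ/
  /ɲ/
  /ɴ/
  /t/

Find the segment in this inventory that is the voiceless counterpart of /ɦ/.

/ɦ/ is a voiced glottal fricative.
The voiceless counterpart is a voiceless glottal fricative — in this inventory, /h/.

/h/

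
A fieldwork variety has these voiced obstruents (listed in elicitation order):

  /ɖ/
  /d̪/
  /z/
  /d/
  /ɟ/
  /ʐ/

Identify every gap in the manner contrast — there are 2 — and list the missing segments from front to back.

place of articulation  stop      fricative
dental            d̪        —       
alveolar          d         z       
retroflex         ɖ         ʐ       
palatal           ɟ         —       
Gaps, from front to back: dental lacks fricative (/ð/); palatal lacks fricative (/ʝ/).

/ð/, /ʝ/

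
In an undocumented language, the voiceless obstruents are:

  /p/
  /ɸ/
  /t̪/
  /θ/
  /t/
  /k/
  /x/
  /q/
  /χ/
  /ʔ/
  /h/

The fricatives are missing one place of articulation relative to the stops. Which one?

alveolar

place of articulation  stop      fricative
bilabial          p         ɸ       
dental            t̪        θ       
alveolar          t         —       
velar             k         x       
uvular            q         χ       
glottal           ʔ         h       
Every place of articulation has a fricative member except alveolar, where /s/ would be expected.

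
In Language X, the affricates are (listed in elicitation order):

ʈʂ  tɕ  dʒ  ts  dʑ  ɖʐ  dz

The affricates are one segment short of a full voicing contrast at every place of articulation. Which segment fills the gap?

place of articulation  voiceless  voiced  
alveolar          ts        dz      
postalveolar      —         dʒ      
retroflex         ʈʂ        ɖʐ      
alveolo-palatal   tɕ        dʑ      
The postalveolar row has no voiceless member, so the gap is the voiceless postalveolar affricate /tʃ/.

/tʃ/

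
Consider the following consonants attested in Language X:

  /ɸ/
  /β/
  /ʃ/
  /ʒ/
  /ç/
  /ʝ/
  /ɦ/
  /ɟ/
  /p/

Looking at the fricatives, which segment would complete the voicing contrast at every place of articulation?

/h/

Voiceless: /ɸ/ (bilabial), /ʃ/ (postalveolar), /ç/ (palatal).
Voiced: /β/ (bilabial), /ʒ/ (postalveolar), /ʝ/ (palatal), /ɦ/ (glottal).
The glottal row has no voiceless member, so the gap is the voiceless glottal fricative /h/.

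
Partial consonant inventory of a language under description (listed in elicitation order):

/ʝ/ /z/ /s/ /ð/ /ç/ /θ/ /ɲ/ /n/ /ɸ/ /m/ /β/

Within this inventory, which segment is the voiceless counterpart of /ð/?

/θ/

/ð/ is a voiced dental fricative.
The voiceless counterpart is a voiceless dental fricative — in this inventory, /θ/.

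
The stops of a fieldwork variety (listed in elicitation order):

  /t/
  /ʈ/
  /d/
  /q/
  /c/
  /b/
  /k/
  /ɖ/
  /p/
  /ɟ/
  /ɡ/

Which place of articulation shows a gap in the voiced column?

Voiceless: /p/ (bilabial), /t/ (alveolar), /ʈ/ (retroflex), /c/ (palatal), /k/ (velar), /q/ (uvular).
Voiced: /b/ (bilabial), /d/ (alveolar), /ɖ/ (retroflex), /ɟ/ (palatal), /ɡ/ (velar).
Every place of articulation has a voiced member except uvular, where /ɢ/ would be expected.

uvular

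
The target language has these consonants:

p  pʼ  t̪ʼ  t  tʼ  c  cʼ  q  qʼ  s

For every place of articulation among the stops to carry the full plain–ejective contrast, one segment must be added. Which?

/t̪/

Plain: /p/ (bilabial), /t/ (alveolar), /c/ (palatal), /q/ (uvular).
Ejective: /pʼ/ (bilabial), /t̪ʼ/ (dental), /tʼ/ (alveolar), /cʼ/ (palatal), /qʼ/ (uvular).
The dental row has no plain member, so the gap is the plain dental stop /t̪/.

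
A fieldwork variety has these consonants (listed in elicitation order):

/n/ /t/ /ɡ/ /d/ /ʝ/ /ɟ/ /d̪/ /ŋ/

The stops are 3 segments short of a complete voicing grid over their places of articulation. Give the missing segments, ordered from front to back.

Voiceless: /t/ (alveolar).
Voiced: /d̪/ (dental), /d/ (alveolar), /ɟ/ (palatal), /ɡ/ (velar).
Gaps, from front to back: dental lacks voiceless (/t̪/); palatal lacks voiceless (/c/); velar lacks voiceless (/k/).

/t̪/, /c/, /k/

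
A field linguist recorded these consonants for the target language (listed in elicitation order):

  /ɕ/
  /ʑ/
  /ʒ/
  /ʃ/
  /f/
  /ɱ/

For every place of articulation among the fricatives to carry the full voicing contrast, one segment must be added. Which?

place of articulation  voiceless  voiced  
labiodental       f         —       
postalveolar      ʃ         ʒ       
alveolo-palatal   ɕ         ʑ       
The labiodental row has no voiced member, so the gap is the voiced labiodental fricative /v/.

/v/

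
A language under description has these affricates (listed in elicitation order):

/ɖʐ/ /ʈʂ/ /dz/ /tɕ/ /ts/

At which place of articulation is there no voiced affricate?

place of articulation  voiceless  voiced  
alveolar          ts        dz      
retroflex         ʈʂ        ɖʐ      
alveolo-palatal   tɕ        —       
Every place of articulation has a voiced member except alveolo-palatal, where /dʑ/ would be expected.

alveolo-palatal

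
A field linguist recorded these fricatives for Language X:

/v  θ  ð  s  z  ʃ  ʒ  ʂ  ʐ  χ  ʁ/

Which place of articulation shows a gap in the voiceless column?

labiodental

place of articulation  voiceless  voiced  
labiodental       —         v       
dental            θ         ð       
alveolar          s         z       
postalveolar      ʃ         ʒ       
retroflex         ʂ         ʐ       
uvular            χ         ʁ       
Every place of articulation has a voiceless member except labiodental, where /f/ would be expected.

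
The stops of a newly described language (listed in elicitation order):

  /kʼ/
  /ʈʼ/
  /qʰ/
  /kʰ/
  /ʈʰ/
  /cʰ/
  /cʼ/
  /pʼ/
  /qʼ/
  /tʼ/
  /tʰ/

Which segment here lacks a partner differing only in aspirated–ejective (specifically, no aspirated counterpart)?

Alveolar: /tʰ/ ~ /tʼ/
Retroflex: /ʈʰ/ ~ /ʈʼ/
Palatal: /cʰ/ ~ /cʼ/
Velar: /kʰ/ ~ /kʼ/
Uvular: /qʰ/ ~ /qʼ/
Bilabial: only /pʼ/ (ejective); no aspirated partner.
So /pʼ/ is the unpaired segment.

/pʼ/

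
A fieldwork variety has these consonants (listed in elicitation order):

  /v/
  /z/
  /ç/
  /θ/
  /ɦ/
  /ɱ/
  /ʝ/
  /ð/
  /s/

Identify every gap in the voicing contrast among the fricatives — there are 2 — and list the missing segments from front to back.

/f/, /h/

labiodental: voiceless —, voiced /v/.
dental: voiceless /θ/, voiced /ð/.
alveolar: voiceless /s/, voiced /z/.
palatal: voiceless /ç/, voiced /ʝ/.
glottal: voiceless —, voiced /ɦ/.
Gaps, from front to back: labiodental lacks voiceless (/f/); glottal lacks voiceless (/h/).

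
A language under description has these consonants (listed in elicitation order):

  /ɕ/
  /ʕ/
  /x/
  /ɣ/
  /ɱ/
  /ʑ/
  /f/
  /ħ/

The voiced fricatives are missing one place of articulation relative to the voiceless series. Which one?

labiodental

Voiceless: /f/ (labiodental), /ɕ/ (alveolo-palatal), /x/ (velar), /ħ/ (pharyngeal).
Voiced: /ʑ/ (alveolo-palatal), /ɣ/ (velar), /ʕ/ (pharyngeal).
Every place of articulation has a voiced member except labiodental, where /v/ would be expected.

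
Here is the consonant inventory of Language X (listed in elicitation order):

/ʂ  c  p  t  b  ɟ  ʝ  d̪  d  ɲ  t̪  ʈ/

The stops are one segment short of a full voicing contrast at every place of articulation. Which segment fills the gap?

/ɖ/

bilabial: voiceless /p/, voiced /b/.
dental: voiceless /t̪/, voiced /d̪/.
alveolar: voiceless /t/, voiced /d/.
retroflex: voiceless /ʈ/, voiced —.
palatal: voiceless /c/, voiced /ɟ/.
The retroflex row has no voiced member, so the gap is the voiced retroflex stop /ɖ/.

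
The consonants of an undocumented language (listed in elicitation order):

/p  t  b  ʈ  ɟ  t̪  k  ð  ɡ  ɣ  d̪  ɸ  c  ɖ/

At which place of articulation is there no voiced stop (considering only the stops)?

alveolar

Voiceless: /p/ (bilabial), /t̪/ (dental), /t/ (alveolar), /ʈ/ (retroflex), /c/ (palatal), /k/ (velar).
Voiced: /b/ (bilabial), /d̪/ (dental), /ɖ/ (retroflex), /ɟ/ (palatal), /ɡ/ (velar).
Every place of articulation has a voiced member except alveolar, where /d/ would be expected.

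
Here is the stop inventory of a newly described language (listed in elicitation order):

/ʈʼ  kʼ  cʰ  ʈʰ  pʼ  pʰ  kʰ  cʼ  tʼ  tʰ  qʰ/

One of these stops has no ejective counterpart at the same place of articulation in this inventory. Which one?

/qʰ/

Bilabial: /pʰ/ ~ /pʼ/
Alveolar: /tʰ/ ~ /tʼ/
Retroflex: /ʈʰ/ ~ /ʈʼ/
Palatal: /cʰ/ ~ /cʼ/
Velar: /kʰ/ ~ /kʼ/
Uvular: only /qʰ/ (aspirated); no ejective partner.
So /qʰ/ is the unpaired segment.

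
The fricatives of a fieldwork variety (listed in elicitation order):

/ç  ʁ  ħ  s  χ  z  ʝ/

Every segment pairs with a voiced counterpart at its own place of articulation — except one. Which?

Alveolar: /s/ ~ /z/
Palatal: /ç/ ~ /ʝ/
Uvular: /χ/ ~ /ʁ/
Pharyngeal: only /ħ/ (voiceless); no voiced partner.
So /ħ/ is the unpaired segment.

/ħ/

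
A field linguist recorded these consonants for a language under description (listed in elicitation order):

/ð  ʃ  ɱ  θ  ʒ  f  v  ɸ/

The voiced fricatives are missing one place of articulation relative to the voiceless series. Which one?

bilabial

place of articulation  voiceless  voiced  
bilabial          ɸ         —       
labiodental       f         v       
dental            θ         ð       
postalveolar      ʃ         ʒ       
Every place of articulation has a voiced member except bilabial, where /β/ would be expected.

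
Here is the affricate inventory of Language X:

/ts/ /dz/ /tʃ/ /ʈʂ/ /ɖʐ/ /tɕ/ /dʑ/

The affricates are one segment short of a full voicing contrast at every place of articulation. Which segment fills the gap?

alveolar: voiceless /ts/, voiced /dz/.
postalveolar: voiceless /tʃ/, voiced —.
retroflex: voiceless /ʈʂ/, voiced /ɖʐ/.
alveolo-palatal: voiceless /tɕ/, voiced /dʑ/.
The postalveolar row has no voiced member, so the gap is the voiced postalveolar affricate /dʒ/.

/dʒ/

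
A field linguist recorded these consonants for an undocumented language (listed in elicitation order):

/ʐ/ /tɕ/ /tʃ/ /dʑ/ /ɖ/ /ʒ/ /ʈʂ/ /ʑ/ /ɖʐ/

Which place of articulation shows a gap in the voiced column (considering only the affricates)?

postalveolar

place of articulation  voiceless  voiced  
postalveolar      tʃ        —       
retroflex         ʈʂ        ɖʐ      
alveolo-palatal   tɕ        dʑ      
Every place of articulation has a voiced member except postalveolar, where /dʒ/ would be expected.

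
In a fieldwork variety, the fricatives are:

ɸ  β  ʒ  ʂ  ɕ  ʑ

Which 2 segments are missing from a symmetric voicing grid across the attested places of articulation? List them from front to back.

/ʃ/, /ʐ/

place of articulation  voiceless  voiced  
bilabial          ɸ         β       
postalveolar      —         ʒ       
retroflex         ʂ         —       
alveolo-palatal   ɕ         ʑ       
Gaps, from front to back: postalveolar lacks voiceless (/ʃ/); retroflex lacks voiced (/ʐ/).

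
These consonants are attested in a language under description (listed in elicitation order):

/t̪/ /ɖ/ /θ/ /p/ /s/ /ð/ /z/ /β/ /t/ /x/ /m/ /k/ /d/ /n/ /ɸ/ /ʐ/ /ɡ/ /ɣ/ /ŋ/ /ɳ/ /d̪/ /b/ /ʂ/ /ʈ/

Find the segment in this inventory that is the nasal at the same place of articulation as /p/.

/m/

/p/ is a voiceless bilabial stop.
The nasal at the same place is a bilabial nasal — in this inventory, /m/.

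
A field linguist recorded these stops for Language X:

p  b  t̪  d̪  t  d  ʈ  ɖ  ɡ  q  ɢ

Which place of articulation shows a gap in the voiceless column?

Voiceless: /p/ (bilabial), /t̪/ (dental), /t/ (alveolar), /ʈ/ (retroflex), /q/ (uvular).
Voiced: /b/ (bilabial), /d̪/ (dental), /d/ (alveolar), /ɖ/ (retroflex), /ɡ/ (velar), /ɢ/ (uvular).
Every place of articulation has a voiceless member except velar, where /k/ would be expected.

velar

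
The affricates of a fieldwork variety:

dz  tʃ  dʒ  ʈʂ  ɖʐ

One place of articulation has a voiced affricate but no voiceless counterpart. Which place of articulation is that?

Voiceless: /tʃ/ (postalveolar), /ʈʂ/ (retroflex).
Voiced: /dz/ (alveolar), /dʒ/ (postalveolar), /ɖʐ/ (retroflex).
Every place of articulation has a voiceless member except alveolar, where /ts/ would be expected.

alveolar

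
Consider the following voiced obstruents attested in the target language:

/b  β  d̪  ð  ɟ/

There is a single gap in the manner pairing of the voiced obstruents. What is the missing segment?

place of articulation  stop      fricative
bilabial          b         β       
dental            d̪        ð       
palatal           ɟ         —       
The palatal row has no fricative member, so the gap is the palatal fricative /ʝ/.

/ʝ/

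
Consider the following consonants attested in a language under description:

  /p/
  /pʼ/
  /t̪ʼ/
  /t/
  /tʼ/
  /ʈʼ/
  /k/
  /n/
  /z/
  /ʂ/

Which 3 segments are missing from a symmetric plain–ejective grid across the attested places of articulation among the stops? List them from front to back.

place of articulation  plain     ejective
bilabial          p         pʼ      
dental            —         t̪ʼ     
alveolar          t         tʼ      
retroflex         —         ʈʼ      
velar             k         —       
Gaps, from front to back: dental lacks plain (/t̪/); retroflex lacks plain (/ʈ/); velar lacks ejective (/kʼ/).

/t̪/, /ʈ/, /kʼ/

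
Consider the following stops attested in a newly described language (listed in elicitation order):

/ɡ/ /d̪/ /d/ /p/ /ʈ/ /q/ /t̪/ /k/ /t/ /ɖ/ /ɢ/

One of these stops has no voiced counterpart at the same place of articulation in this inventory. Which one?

Dental: /t̪/ ~ /d̪/
Alveolar: /t/ ~ /d/
Retroflex: /ʈ/ ~ /ɖ/
Velar: /k/ ~ /ɡ/
Uvular: /q/ ~ /ɢ/
Bilabial: only /p/ (voiceless); no voiced partner.
So /p/ is the unpaired segment.

/p/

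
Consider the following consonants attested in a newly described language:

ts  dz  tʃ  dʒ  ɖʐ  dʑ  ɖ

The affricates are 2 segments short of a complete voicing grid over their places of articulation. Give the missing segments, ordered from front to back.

/ʈʂ/, /tɕ/

alveolar: voiceless /ts/, voiced /dz/.
postalveolar: voiceless /tʃ/, voiced /dʒ/.
retroflex: voiceless —, voiced /ɖʐ/.
alveolo-palatal: voiceless —, voiced /dʑ/.
Gaps, from front to back: retroflex lacks voiceless (/ʈʂ/); alveolo-palatal lacks voiceless (/tɕ/).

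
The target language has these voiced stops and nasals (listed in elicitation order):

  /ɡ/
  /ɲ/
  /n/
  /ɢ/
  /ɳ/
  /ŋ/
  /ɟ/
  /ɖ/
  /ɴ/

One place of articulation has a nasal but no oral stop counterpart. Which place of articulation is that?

alveolar

place of articulation  oral stop  nasal   
alveolar          —         n       
retroflex         ɖ         ɳ       
palatal           ɟ         ɲ       
velar             ɡ         ŋ       
uvular            ɢ         ɴ       
Every place of articulation has an oral stop member except alveolar, where /d/ would be expected.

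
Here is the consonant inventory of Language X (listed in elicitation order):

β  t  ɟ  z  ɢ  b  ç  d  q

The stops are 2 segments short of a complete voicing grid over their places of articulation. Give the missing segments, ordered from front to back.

/p/, /c/

place of articulation  voiceless  voiced  
bilabial          —         b       
alveolar          t         d       
palatal           —         ɟ       
uvular            q         ɢ       
Gaps, from front to back: bilabial lacks voiceless (/p/); palatal lacks voiceless (/c/).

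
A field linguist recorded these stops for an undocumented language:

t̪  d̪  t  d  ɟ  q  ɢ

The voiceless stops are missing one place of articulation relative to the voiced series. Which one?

place of articulation  voiceless  voiced  
dental            t̪        d̪      
alveolar          t         d       
palatal           —         ɟ       
uvular            q         ɢ       
Every place of articulation has a voiceless member except palatal, where /c/ would be expected.

palatal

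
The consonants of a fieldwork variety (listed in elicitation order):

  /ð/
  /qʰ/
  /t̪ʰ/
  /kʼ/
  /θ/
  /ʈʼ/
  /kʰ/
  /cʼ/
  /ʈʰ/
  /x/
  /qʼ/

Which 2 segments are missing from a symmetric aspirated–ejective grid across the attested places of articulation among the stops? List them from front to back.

/t̪ʼ/, /cʰ/

dental: aspirated /t̪ʰ/, ejective —.
retroflex: aspirated /ʈʰ/, ejective /ʈʼ/.
palatal: aspirated —, ejective /cʼ/.
velar: aspirated /kʰ/, ejective /kʼ/.
uvular: aspirated /qʰ/, ejective /qʼ/.
Gaps, from front to back: dental lacks ejective (/t̪ʼ/); palatal lacks aspirated (/cʰ/).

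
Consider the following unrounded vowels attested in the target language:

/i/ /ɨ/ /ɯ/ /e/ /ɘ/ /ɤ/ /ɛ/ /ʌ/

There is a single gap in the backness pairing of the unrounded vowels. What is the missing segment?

Front: /i/ (high), /e/ (high-mid), /ɛ/ (low-mid).
Central: /ɨ/ (high), /ɘ/ (high-mid).
Back: /ɯ/ (high), /ɤ/ (high-mid), /ʌ/ (low-mid).
The low-mid row has no central member, so the gap is the low-mid central unrounded vowel /ɜ/.

/ɜ/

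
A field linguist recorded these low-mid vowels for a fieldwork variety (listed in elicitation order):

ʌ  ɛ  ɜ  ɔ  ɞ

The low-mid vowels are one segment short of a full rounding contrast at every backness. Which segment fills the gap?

/œ/

Unrounded: /ɛ/ (front), /ɜ/ (central), /ʌ/ (back).
Rounded: /ɞ/ (central), /ɔ/ (back).
The front row has no rounded member, so the gap is the front rounded vowel /œ/.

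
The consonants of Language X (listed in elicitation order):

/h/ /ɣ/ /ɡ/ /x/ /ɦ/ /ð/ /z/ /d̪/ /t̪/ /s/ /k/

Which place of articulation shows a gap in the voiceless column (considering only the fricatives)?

dental

dental: voiceless —, voiced /ð/.
alveolar: voiceless /s/, voiced /z/.
velar: voiceless /x/, voiced /ɣ/.
glottal: voiceless /h/, voiced /ɦ/.
Every place of articulation has a voiceless member except dental, where /θ/ would be expected.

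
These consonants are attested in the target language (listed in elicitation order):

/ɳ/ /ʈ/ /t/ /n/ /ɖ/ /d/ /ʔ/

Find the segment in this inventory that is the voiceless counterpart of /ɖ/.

/ɖ/ is a voiced retroflex stop.
The voiceless counterpart is a voiceless retroflex stop — in this inventory, /ʈ/.

/ʈ/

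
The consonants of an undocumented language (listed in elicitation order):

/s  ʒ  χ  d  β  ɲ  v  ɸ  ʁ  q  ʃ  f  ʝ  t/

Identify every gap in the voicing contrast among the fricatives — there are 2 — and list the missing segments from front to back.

/z/, /ç/

bilabial: voiceless /ɸ/, voiced /β/.
labiodental: voiceless /f/, voiced /v/.
alveolar: voiceless /s/, voiced —.
postalveolar: voiceless /ʃ/, voiced /ʒ/.
palatal: voiceless —, voiced /ʝ/.
uvular: voiceless /χ/, voiced /ʁ/.
Gaps, from front to back: alveolar lacks voiced (/z/); palatal lacks voiceless (/ç/).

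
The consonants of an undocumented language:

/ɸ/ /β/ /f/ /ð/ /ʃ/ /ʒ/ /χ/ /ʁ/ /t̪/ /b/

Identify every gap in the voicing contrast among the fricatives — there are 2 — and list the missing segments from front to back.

place of articulation  voiceless  voiced  
bilabial          ɸ         β       
labiodental       f         —       
dental            —         ð       
postalveolar      ʃ         ʒ       
uvular            χ         ʁ       
Gaps, from front to back: labiodental lacks voiced (/v/); dental lacks voiceless (/θ/).

/v/, /θ/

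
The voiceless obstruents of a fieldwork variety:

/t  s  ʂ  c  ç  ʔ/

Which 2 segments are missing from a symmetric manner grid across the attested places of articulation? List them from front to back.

alveolar: stop /t/, fricative /s/.
retroflex: stop —, fricative /ʂ/.
palatal: stop /c/, fricative /ç/.
glottal: stop /ʔ/, fricative —.
Gaps, from front to back: retroflex lacks stop (/ʈ/); glottal lacks fricative (/h/).

/ʈ/, /h/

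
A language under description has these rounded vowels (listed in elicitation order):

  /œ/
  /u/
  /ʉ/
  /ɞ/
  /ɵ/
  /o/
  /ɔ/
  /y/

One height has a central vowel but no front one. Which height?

high-mid

height            front     central   back    
high              y         ʉ         u       
high-mid          —         ɵ         o       
low-mid           œ         ɞ         ɔ       
Every height has a front member except high-mid, where /ø/ would be expected.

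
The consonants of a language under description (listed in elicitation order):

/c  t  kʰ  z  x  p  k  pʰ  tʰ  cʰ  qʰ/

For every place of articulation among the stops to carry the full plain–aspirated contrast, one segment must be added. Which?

/q/

place of articulation  plain     aspirated
bilabial          p         pʰ      
alveolar          t         tʰ      
palatal           c         cʰ      
velar             k         kʰ      
uvular            —         qʰ      
The uvular row has no plain member, so the gap is the plain uvular stop /q/.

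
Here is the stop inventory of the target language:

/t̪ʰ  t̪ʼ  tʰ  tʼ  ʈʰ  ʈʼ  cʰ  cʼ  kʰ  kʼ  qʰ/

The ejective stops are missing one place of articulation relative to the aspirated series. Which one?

place of articulation  aspirated  ejective
dental            t̪ʰ       t̪ʼ     
alveolar          tʰ        tʼ      
retroflex         ʈʰ        ʈʼ      
palatal           cʰ        cʼ      
velar             kʰ        kʼ      
uvular            qʰ        —       
Every place of articulation has an ejective member except uvular, where /qʼ/ would be expected.

uvular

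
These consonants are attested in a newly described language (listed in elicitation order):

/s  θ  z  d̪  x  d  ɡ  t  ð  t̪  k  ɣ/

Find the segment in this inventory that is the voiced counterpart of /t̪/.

/d̪/

/t̪/ is a voiceless dental stop.
The voiced counterpart is a voiced dental stop — in this inventory, /d̪/.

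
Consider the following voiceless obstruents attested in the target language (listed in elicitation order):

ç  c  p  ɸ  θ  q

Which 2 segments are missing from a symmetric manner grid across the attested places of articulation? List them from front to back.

place of articulation  stop      fricative
bilabial          p         ɸ       
dental            —         θ       
palatal           c         ç       
uvular            q         —       
Gaps, from front to back: dental lacks stop (/t̪/); uvular lacks fricative (/χ/).

/t̪/, /χ/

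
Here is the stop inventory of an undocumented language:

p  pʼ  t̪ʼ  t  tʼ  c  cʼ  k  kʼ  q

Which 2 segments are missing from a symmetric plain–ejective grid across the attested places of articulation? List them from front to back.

bilabial: plain /p/, ejective /pʼ/.
dental: plain —, ejective /t̪ʼ/.
alveolar: plain /t/, ejective /tʼ/.
palatal: plain /c/, ejective /cʼ/.
velar: plain /k/, ejective /kʼ/.
uvular: plain /q/, ejective —.
Gaps, from front to back: dental lacks plain (/t̪/); uvular lacks ejective (/qʼ/).

/t̪/, /qʼ/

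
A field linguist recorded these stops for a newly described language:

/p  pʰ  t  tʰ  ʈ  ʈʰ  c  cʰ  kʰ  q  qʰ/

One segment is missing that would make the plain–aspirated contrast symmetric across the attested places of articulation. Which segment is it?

bilabial: plain /p/, aspirated /pʰ/.
alveolar: plain /t/, aspirated /tʰ/.
retroflex: plain /ʈ/, aspirated /ʈʰ/.
palatal: plain /c/, aspirated /cʰ/.
velar: plain —, aspirated /kʰ/.
uvular: plain /q/, aspirated /qʰ/.
The velar row has no plain member, so the gap is the plain velar stop /k/.

/k/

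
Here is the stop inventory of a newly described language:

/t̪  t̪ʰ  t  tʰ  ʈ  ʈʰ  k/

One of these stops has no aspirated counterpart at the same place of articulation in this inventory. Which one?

Dental: /t̪/ ~ /t̪ʰ/
Alveolar: /t/ ~ /tʰ/
Retroflex: /ʈ/ ~ /ʈʰ/
Velar: only /k/ (plain); no aspirated partner.
So /k/ is the unpaired segment.

/k/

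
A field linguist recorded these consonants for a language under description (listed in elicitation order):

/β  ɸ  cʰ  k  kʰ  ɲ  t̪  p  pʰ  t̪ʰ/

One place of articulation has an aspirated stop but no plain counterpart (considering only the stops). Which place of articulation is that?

place of articulation  plain     aspirated
bilabial          p         pʰ      
dental            t̪        t̪ʰ     
palatal           —         cʰ      
velar             k         kʰ      
Every place of articulation has a plain member except palatal, where /c/ would be expected.

palatal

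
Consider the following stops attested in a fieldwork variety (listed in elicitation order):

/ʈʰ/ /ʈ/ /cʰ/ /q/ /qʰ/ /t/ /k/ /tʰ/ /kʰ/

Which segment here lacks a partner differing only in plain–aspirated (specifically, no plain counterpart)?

/cʰ/

Alveolar: /t/ ~ /tʰ/
Retroflex: /ʈ/ ~ /ʈʰ/
Velar: /k/ ~ /kʰ/
Uvular: /q/ ~ /qʰ/
Palatal: only /cʰ/ (aspirated); no plain partner.
So /cʰ/ is the unpaired segment.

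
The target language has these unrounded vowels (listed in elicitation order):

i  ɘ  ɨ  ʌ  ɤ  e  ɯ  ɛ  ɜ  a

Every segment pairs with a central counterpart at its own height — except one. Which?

/a/

High: /i/ ~ /ɨ/ ~ /ɯ/
High-mid: /e/ ~ /ɘ/ ~ /ɤ/
Low-mid: /ɛ/ ~ /ɜ/ ~ /ʌ/
Low: only /a/ (front); no central partner.
So /a/ is the unpaired segment.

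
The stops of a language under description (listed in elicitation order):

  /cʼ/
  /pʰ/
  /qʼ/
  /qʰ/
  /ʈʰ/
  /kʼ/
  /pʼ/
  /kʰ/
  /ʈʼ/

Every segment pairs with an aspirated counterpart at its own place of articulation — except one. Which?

/cʼ/

Bilabial: /pʰ/ ~ /pʼ/
Retroflex: /ʈʰ/ ~ /ʈʼ/
Velar: /kʰ/ ~ /kʼ/
Uvular: /qʰ/ ~ /qʼ/
Palatal: only /cʼ/ (ejective); no aspirated partner.
So /cʼ/ is the unpaired segment.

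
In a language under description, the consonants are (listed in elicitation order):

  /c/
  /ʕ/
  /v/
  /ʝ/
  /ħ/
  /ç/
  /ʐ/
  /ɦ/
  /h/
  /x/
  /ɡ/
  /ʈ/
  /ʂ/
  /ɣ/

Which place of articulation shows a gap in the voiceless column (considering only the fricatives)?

labiodental: voiceless —, voiced /v/.
retroflex: voiceless /ʂ/, voiced /ʐ/.
palatal: voiceless /ç/, voiced /ʝ/.
velar: voiceless /x/, voiced /ɣ/.
pharyngeal: voiceless /ħ/, voiced /ʕ/.
glottal: voiceless /h/, voiced /ɦ/.
Every place of articulation has a voiceless member except labiodental, where /f/ would be expected.

labiodental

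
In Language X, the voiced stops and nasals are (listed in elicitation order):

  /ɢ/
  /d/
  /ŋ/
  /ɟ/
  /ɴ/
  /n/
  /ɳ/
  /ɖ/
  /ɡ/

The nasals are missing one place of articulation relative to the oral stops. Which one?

Oral stop: /d/ (alveolar), /ɖ/ (retroflex), /ɟ/ (palatal), /ɡ/ (velar), /ɢ/ (uvular).
Nasal: /n/ (alveolar), /ɳ/ (retroflex), /ŋ/ (velar), /ɴ/ (uvular).
Every place of articulation has a nasal member except palatal, where /ɲ/ would be expected.

palatal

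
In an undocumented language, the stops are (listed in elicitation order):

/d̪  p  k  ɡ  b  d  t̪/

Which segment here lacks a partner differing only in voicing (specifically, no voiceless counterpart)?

/d/

Bilabial: /p/ ~ /b/
Dental: /t̪/ ~ /d̪/
Velar: /k/ ~ /ɡ/
Alveolar: only /d/ (voiced); no voiceless partner.
So /d/ is the unpaired segment.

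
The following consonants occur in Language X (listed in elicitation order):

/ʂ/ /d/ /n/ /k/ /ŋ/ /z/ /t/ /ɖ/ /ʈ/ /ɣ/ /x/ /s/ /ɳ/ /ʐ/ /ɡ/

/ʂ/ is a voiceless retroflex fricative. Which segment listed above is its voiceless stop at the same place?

The voiceless stop at the same place is a voiceless retroflex stop — in this inventory, /ʈ/.

/ʈ/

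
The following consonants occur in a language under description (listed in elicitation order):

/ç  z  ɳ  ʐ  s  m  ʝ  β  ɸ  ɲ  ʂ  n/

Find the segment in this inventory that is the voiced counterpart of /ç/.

/ʝ/

/ç/ is a voiceless palatal fricative.
The voiced counterpart is a voiced palatal fricative — in this inventory, /ʝ/.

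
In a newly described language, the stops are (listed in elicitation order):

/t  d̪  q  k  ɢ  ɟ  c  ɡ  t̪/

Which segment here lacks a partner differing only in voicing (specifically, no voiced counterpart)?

/t/

Dental: /t̪/ ~ /d̪/
Palatal: /c/ ~ /ɟ/
Velar: /k/ ~ /ɡ/
Uvular: /q/ ~ /ɢ/
Alveolar: only /t/ (voiceless); no voiced partner.
So /t/ is the unpaired segment.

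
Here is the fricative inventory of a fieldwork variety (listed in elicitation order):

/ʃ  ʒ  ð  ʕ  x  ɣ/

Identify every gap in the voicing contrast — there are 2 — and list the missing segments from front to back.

dental: voiceless —, voiced /ð/.
postalveolar: voiceless /ʃ/, voiced /ʒ/.
velar: voiceless /x/, voiced /ɣ/.
pharyngeal: voiceless —, voiced /ʕ/.
Gaps, from front to back: dental lacks voiceless (/θ/); pharyngeal lacks voiceless (/ħ/).

/θ/, /ħ/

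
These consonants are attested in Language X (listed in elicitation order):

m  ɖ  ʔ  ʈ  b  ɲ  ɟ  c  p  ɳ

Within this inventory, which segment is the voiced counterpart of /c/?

/c/ is a voiceless palatal stop.
The voiced counterpart is a voiced palatal stop — in this inventory, /ɟ/.

/ɟ/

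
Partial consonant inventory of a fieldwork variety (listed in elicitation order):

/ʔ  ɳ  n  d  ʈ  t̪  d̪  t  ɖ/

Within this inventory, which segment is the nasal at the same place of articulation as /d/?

/d/ is a voiced alveolar stop.
The nasal at the same place is an alveolar nasal — in this inventory, /n/.

/n/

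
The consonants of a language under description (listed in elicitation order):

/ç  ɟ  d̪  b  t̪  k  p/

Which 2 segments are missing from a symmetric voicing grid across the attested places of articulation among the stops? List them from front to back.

Voiceless: /p/ (bilabial), /t̪/ (dental), /k/ (velar).
Voiced: /b/ (bilabial), /d̪/ (dental), /ɟ/ (palatal).
Gaps, from front to back: palatal lacks voiceless (/c/); velar lacks voiced (/ɡ/).

/c/, /ɡ/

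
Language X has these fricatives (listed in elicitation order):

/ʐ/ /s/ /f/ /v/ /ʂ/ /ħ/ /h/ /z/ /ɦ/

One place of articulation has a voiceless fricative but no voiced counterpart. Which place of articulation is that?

labiodental: voiceless /f/, voiced /v/.
alveolar: voiceless /s/, voiced /z/.
retroflex: voiceless /ʂ/, voiced /ʐ/.
pharyngeal: voiceless /ħ/, voiced —.
glottal: voiceless /h/, voiced /ɦ/.
Every place of articulation has a voiced member except pharyngeal, where /ʕ/ would be expected.

pharyngeal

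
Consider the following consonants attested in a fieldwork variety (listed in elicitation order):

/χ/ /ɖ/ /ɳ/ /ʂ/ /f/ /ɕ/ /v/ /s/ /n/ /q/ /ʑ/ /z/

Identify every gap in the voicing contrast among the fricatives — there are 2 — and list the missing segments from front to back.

place of articulation  voiceless  voiced  
labiodental       f         v       
alveolar          s         z       
retroflex         ʂ         —       
alveolo-palatal   ɕ         ʑ       
uvular            χ         —       
Gaps, from front to back: retroflex lacks voiced (/ʐ/); uvular lacks voiced (/ʁ/).

/ʐ/, /ʁ/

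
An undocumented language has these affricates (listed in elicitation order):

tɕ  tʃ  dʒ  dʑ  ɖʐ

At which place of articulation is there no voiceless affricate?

retroflex

place of articulation  voiceless  voiced  
postalveolar      tʃ        dʒ      
retroflex         —         ɖʐ      
alveolo-palatal   tɕ        dʑ      
Every place of articulation has a voiceless member except retroflex, where /ʈʂ/ would be expected.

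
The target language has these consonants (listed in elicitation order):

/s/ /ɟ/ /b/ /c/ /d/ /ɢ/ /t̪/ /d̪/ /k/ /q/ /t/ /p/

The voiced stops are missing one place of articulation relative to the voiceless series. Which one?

place of articulation  voiceless  voiced  
bilabial          p         b       
dental            t̪        d̪      
alveolar          t         d       
palatal           c         ɟ       
velar             k         —       
uvular            q         ɢ       
Every place of articulation has a voiced member except velar, where /ɡ/ would be expected.

velar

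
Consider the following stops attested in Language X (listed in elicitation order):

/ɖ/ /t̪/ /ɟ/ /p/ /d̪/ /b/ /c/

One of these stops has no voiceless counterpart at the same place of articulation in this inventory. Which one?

Bilabial: /p/ ~ /b/
Dental: /t̪/ ~ /d̪/
Palatal: /c/ ~ /ɟ/
Retroflex: only /ɖ/ (voiced); no voiceless partner.
So /ɖ/ is the unpaired segment.

/ɖ/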